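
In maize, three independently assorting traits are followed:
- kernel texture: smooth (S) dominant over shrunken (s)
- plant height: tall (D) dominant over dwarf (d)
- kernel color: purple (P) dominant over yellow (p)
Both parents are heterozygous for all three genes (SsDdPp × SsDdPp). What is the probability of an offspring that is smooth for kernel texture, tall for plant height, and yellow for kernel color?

Trihybrid cross: SsDdPp × SsDdPp
Each trait segregates independently with a 3:1 phenotypic ratio, so each gene contributes 3/4 (dominant) or 1/4 (recessive).
Target: smooth (kernel texture), tall (plant height), yellow (kernel color)
Probability = product of independent per-trait probabilities
= 3/4 × 3/4 × 1/4 = 9/64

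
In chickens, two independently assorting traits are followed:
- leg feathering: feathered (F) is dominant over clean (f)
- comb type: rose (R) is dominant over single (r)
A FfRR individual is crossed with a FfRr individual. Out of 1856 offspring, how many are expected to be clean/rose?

Dihybrid cross FfRR × FfRr — consider each gene separately:
leg feathering: Ff × Ff → 1 FF, 2 Ff, 1 ff → 3 F_ : 1 ff (out of 4)
comb type: RR × Rr → 2 RR, 2 Rr → 4 R_ (out of 4)
Combine (counts out of 4 × 4 = 16): feathered/rose (F_R_) = 3×4 = 12; clean/rose (ffR_) = 1×4 = 4
Phenotype counts (out of 16): 12 feathered/rose, 4 clean/rose
clean/rose: 4 out of 16 → fraction 1/4
Expected count = 1/4 × 1856 = 464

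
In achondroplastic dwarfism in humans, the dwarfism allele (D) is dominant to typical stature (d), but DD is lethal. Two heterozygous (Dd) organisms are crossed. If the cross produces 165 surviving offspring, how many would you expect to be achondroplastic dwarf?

Cross: Dd × Dd
Punnett square offspring (before lethality): 1 DD, 2 Dd, 1 dd
The DD genotype is lethal (embryos die); surviving offspring: 2 Dd, 1 dd
achondroplastic dwarf: 2 out of 3 → fraction 2/3
Expected count = 2/3 × 165 = 110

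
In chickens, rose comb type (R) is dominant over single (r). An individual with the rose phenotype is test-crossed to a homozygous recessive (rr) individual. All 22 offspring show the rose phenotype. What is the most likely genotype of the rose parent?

Test cross: ? × rr
All offspring are rose.
If the unknown parent were heterozygous (Rr), about half of 22 offspring would be single; none are. The unknown parent is most likely homozygous dominant (RR).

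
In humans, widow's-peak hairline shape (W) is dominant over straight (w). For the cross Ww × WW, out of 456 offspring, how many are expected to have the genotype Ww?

Punnett square for Ww × WW:
Offspring genotypes: 2 WW, 2 Ww
Total offspring: 4
Count with target: 2
Probability: 2/4 = 1/2
Expected count = 1/2 × 456 = 228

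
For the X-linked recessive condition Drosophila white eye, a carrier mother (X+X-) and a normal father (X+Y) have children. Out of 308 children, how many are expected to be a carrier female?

Cross: X+X- × X+Y
Offspring: 1 X+X+, 1 X+Y, 1 X+X-, 1 X-Y
Probability of a carrier female: 1/4
Expected count = 1/4 × 308 = 77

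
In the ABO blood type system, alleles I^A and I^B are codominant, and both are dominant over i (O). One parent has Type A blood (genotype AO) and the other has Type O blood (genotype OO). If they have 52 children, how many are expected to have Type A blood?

Cross: AO × OO
Possible offspring genotypes: 2 AO, 2 OO
Blood type counts: 2 Type A, 2 Type O
Probability of Type A: 2/4 = 1/2
Expected count = 1/2 × 52 = 26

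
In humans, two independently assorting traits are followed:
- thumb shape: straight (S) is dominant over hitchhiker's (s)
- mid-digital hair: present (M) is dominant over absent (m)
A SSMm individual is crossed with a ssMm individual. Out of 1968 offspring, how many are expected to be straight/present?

Dihybrid cross SSMm × ssMm — consider each gene separately:
thumb shape: SS × ss → 4 Ss → 4 S_ (out of 4)
mid-digital hair: Mm × Mm → 1 MM, 2 Mm, 1 mm → 3 M_ : 1 mm (out of 4)
Combine (counts out of 4 × 4 = 16): straight/present (S_M_) = 4×3 = 12; straight/absent (S_mm) = 4×1 = 4
Phenotype counts (out of 16): 12 straight/present, 4 straight/absent
straight/present: 12 out of 16 → fraction 3/4
Expected count = 3/4 × 1968 = 1476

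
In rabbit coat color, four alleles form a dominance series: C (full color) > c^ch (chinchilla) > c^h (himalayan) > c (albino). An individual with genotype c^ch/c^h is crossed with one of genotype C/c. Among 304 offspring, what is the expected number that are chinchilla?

Cross: c^ch/c^h × C/c
Allele dominance: C > c^ch > c^h > c
Offspring genotypes: 1 C/c^ch, 1 c^ch/c, 1 C/c^h, 1 c^h/c
Phenotype counts: 2 full color, 1 chinchilla, 1 himalayan
chinchilla: 1 out of 4 → fraction 1/4
Expected count = 1/4 × 304 = 76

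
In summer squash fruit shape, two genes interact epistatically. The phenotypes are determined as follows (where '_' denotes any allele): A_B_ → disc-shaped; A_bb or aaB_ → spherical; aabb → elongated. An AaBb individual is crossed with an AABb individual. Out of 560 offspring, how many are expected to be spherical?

Cross: AaBb × AABb — consider each gene separately:
A gene: Aa × AA → 2 AA, 2 Aa → 4 A_ (out of 4)
B gene: Bb × Bb → 1 BB, 2 Bb, 1 bb → 3 B_ : 1 bb (out of 4)
Genotype classes (out of 4 × 4 = 16): A_B_ = 4×3 = 12; A_bb = 4×1 = 4
Apply the phenotype rules: A_B_ (12) → disc-shaped; A_bb (4) → spherical
Phenotype counts (out of 16): 12 disc-shaped, 4 spherical
spherical: 4 out of 16 → fraction 1/4
Expected count = 1/4 × 560 = 140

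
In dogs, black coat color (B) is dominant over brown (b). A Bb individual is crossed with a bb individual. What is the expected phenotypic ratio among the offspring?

Punnett square for Bb × bb:
Offspring genotypes: 2 Bb, 2 bb
black: 2, brown: 2
Ratio: 1:1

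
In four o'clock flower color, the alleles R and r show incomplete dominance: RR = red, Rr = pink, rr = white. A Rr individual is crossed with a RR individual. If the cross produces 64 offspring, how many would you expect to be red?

Punnett square for Rr × RR:
Offspring genotypes: 2 RR, 2 Rr
Phenotype counts: 2 red, 2 pink
red: 2 out of 4 → fraction 1/2
Expected count = 1/2 × 64 = 32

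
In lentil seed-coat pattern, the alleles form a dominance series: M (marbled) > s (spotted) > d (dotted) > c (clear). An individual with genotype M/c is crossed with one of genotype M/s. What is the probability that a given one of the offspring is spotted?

Cross: M/c × M/s
Allele dominance: M > s > d > c
Offspring genotypes: 1 M/M, 1 M/s, 1 M/c, 1 s/c
Phenotype counts: 3 marbled, 1 spotted
spotted: 1 out of 4
Probability: 1/4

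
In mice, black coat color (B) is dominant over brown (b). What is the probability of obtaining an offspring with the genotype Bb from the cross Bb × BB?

Punnett square for Bb × BB:
Offspring genotypes: 2 BB, 2 Bb
Total offspring: 4
Count with target: 2
Probability: 2/4 = 1/2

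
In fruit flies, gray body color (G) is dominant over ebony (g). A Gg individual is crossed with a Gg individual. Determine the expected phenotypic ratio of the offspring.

Punnett square for Gg × Gg:
Offspring genotypes: 1 GG, 2 Gg, 1 gg
gray: 3, ebony: 1
Ratio: 3:1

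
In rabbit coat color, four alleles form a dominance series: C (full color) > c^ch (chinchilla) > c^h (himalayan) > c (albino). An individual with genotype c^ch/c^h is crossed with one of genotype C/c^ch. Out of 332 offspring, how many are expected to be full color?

Cross: c^ch/c^h × C/c^ch
Allele dominance: C > c^ch > c^h > c
Offspring genotypes: 1 C/c^ch, 1 c^ch/c^ch, 1 C/c^h, 1 c^ch/c^h
Phenotype counts: 2 full color, 2 chinchilla
full color: 2 out of 4 → fraction 1/2
Expected count = 1/2 × 332 = 166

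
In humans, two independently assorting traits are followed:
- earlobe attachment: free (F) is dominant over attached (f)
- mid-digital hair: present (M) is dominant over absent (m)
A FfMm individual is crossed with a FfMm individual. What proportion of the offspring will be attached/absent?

Dihybrid cross FfMm × FfMm — consider each gene separately:
earlobe attachment: Ff × Ff → 1 FF, 2 Ff, 1 ff → 3 F_ : 1 ff (out of 4)
mid-digital hair: Mm × Mm → 1 MM, 2 Mm, 1 mm → 3 M_ : 1 mm (out of 4)
Combine (counts out of 4 × 4 = 16): free/present (F_M_) = 3×3 = 9; free/absent (F_mm) = 3×1 = 3; attached/present (ffM_) = 1×3 = 3; attached/absent (ffmm) = 1×1 = 1
Phenotype counts (out of 16): 9 free/present, 3 free/absent, 3 attached/present, 1 attached/absent
attached/absent: 1 out of 16
Probability: 1/16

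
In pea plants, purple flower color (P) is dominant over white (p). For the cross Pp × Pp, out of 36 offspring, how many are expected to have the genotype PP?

Punnett square for Pp × Pp:
Offspring genotypes: 1 PP, 2 Pp, 1 pp
Total offspring: 4
Count with target: 1
Probability: 1/4
Expected count = 1/4 × 36 = 9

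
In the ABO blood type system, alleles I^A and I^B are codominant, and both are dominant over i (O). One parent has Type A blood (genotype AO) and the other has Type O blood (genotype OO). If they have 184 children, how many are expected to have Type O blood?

Cross: AO × OO
Possible offspring genotypes: 2 AO, 2 OO
Blood type counts: 2 Type A, 2 Type O
Probability of Type O: 2/4 = 1/2
Expected count = 1/2 × 184 = 92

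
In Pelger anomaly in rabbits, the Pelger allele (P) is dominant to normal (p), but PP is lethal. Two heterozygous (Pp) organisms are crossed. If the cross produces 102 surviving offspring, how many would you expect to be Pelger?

Cross: Pp × Pp
Punnett square offspring (before lethality): 1 PP, 2 Pp, 1 pp
The PP genotype is lethal (embryos die); surviving offspring: 2 Pp, 1 pp
Pelger: 2 out of 3 → fraction 2/3
Expected count = 2/3 × 102 = 68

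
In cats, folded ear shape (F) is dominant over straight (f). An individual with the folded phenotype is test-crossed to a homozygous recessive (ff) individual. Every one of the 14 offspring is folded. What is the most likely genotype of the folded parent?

Test cross: ? × ff
All offspring are folded.
If the unknown parent were heterozygous (Ff), about half of 14 offspring would be straight; none are. The unknown parent is most likely homozygous dominant (FF).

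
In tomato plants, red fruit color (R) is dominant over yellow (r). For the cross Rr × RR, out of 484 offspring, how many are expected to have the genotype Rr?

Punnett square for Rr × RR:
Offspring genotypes: 2 RR, 2 Rr
Total offspring: 4
Count with target: 2
Probability: 2/4 = 1/2
Expected count = 1/2 × 484 = 242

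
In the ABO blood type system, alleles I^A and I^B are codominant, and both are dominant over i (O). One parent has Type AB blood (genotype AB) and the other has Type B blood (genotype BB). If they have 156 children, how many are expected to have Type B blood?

Cross: AB × BB
Possible offspring genotypes: 2 AB, 2 BB
Blood type counts: 2 Type AB, 2 Type B
Probability of Type B: 2/4 = 1/2
Expected count = 1/2 × 156 = 78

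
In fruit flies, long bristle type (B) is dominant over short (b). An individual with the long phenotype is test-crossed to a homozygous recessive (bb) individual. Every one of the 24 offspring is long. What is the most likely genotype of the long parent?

Test cross: ? × bb
All offspring are long.
If the unknown parent were heterozygous (Bb), about half of 24 offspring would be short; none are. The unknown parent is most likely homozygous dominant (BB).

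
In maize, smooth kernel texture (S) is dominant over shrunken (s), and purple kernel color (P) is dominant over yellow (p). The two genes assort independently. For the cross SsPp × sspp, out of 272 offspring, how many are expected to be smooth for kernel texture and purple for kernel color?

Dihybrid cross SsPp × sspp — consider each gene separately:
kernel texture: Ss × ss → 2 Ss, 2 ss → 2 S_ : 2 ss (out of 4)
kernel color: Pp × pp → 2 Pp, 2 pp → 2 P_ : 2 pp (out of 4)
Looking for: smooth (S_) and purple (P_)
P(smooth) = 2/4, P(purple) = 2/4
P(both) = 2/4 × 2/4 = 4/16 = 1/4
Expected count = 1/4 × 272 = 68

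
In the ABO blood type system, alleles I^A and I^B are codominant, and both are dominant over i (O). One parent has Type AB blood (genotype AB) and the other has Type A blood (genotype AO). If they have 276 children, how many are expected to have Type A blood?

Cross: AB × AO
Possible offspring genotypes: 1 AA, 1 AO, 1 AB, 1 BO
Blood type counts: 2 Type A, 1 Type AB, 1 Type B
Probability of Type A: 2/4 = 1/2
Expected count = 1/2 × 276 = 138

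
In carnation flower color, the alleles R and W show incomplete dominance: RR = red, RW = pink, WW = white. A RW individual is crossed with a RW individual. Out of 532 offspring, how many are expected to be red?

Punnett square for RW × RW:
Offspring genotypes: 1 RR, 2 RW, 1 WW
Phenotype counts: 1 red, 2 pink, 1 white
red: 1 out of 4 → fraction 1/4
Expected count = 1/4 × 532 = 133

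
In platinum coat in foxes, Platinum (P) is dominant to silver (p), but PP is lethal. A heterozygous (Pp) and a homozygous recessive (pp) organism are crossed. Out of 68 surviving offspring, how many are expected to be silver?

Cross: Pp × pp
Punnett square offspring (before lethality): 2 Pp, 2 pp
No PP offspring are produced in this cross.
silver: 2 out of 4 → fraction 1/2
Expected count = 1/2 × 68 = 34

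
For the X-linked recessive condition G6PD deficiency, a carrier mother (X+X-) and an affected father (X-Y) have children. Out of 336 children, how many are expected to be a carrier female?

Cross: X+X- × X-Y
Offspring: 1 X+X-, 1 X+Y, 1 X-X-, 1 X-Y
Probability of a carrier female: 1/4
Expected count = 1/4 × 336 = 84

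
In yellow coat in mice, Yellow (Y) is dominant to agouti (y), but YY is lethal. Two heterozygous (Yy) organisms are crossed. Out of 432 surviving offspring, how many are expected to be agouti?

Cross: Yy × Yy
Punnett square offspring (before lethality): 1 YY, 2 Yy, 1 yy
The YY genotype is lethal (embryos die); surviving offspring: 2 Yy, 1 yy
agouti: 1 out of 3 → fraction 1/3
Expected count = 1/3 × 432 = 144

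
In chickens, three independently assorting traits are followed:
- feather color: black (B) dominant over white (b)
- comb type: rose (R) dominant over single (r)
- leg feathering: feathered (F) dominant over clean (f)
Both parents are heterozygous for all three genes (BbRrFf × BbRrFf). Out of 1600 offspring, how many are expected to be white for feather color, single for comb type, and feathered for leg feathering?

Trihybrid cross: BbRrFf × BbRrFf
Each trait segregates independently with a 3:1 phenotypic ratio, so each gene contributes 3/4 (dominant) or 1/4 (recessive).
Target: white (feather color), single (comb type), feathered (leg feathering)
Probability = product of independent per-trait probabilities
= 1/4 × 1/4 × 3/4 = 3/64
Expected count = 3/64 × 1600 = 75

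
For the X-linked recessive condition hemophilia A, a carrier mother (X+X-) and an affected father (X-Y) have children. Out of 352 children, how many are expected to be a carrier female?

Cross: X+X- × X-Y
Offspring: 1 X+X-, 1 X+Y, 1 X-X-, 1 X-Y
Probability of a carrier female: 1/4
Expected count = 1/4 × 352 = 88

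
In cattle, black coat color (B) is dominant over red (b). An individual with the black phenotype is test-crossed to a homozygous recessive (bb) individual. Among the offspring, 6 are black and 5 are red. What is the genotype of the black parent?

Test cross: ? × bb
Offspring: 6 black, 5 red — approximately 1:1.
A 1:1 ratio in a test cross indicates the unknown parent is heterozygous (Bb).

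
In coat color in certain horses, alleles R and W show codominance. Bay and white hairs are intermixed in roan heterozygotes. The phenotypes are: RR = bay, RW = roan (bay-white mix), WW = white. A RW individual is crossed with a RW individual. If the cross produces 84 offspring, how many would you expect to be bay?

Punnett square for RW × RW:
Offspring genotypes: 1 RR, 2 RW, 1 WW
Phenotype counts: 1 bay, 2 roan (bay-white mix), 1 white
bay: 1 out of 4 → fraction 1/4
Expected count = 1/4 × 84 = 21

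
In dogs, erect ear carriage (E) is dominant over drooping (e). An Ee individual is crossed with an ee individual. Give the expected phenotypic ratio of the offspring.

Punnett square for Ee × ee:
Offspring genotypes: 2 Ee, 2 ee
erect: 2, drooping: 2
Ratio: 1:1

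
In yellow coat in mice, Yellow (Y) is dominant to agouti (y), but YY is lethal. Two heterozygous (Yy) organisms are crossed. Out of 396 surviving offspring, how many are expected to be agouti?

Cross: Yy × Yy
Punnett square offspring (before lethality): 1 YY, 2 Yy, 1 yy
The YY genotype is lethal (embryos die); surviving offspring: 2 Yy, 1 yy
agouti: 1 out of 3 → fraction 1/3
Expected count = 1/3 × 396 = 132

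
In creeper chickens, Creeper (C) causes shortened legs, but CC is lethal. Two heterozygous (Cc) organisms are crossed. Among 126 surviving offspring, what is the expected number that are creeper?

Cross: Cc × Cc
Punnett square offspring (before lethality): 1 CC, 2 Cc, 1 cc
The CC genotype is lethal (embryos die); surviving offspring: 2 Cc, 1 cc
creeper: 2 out of 3 → fraction 2/3
Expected count = 2/3 × 126 = 84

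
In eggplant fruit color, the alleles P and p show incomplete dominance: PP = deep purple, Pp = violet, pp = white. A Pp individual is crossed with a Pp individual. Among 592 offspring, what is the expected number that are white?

Punnett square for Pp × Pp:
Offspring genotypes: 1 PP, 2 Pp, 1 pp
Phenotype counts: 1 deep purple, 2 violet, 1 white
white: 1 out of 4 → fraction 1/4
Expected count = 1/4 × 592 = 148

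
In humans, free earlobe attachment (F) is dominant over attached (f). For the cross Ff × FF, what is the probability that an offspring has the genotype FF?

Punnett square for Ff × FF:
Offspring genotypes: 2 FF, 2 Ff
Total offspring: 4
Count with target: 2
Probability: 2/4 = 1/2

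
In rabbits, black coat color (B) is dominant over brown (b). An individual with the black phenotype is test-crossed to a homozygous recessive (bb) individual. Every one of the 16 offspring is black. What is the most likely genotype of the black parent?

Test cross: ? × bb
All offspring are black.
If the unknown parent were heterozygous (Bb), about half of 16 offspring would be brown; none are. The unknown parent is most likely homozygous dominant (BB).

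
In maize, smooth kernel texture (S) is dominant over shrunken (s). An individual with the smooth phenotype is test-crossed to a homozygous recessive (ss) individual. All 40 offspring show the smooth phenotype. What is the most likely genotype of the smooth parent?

Test cross: ? × ss
All offspring are smooth.
If the unknown parent were heterozygous (Ss), about half of 40 offspring would be shrunken; none are. The unknown parent is most likely homozygous dominant (SS).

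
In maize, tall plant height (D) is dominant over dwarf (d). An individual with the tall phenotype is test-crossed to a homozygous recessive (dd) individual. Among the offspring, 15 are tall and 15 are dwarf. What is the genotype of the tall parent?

Test cross: ? × dd
Offspring: 15 tall, 15 dwarf — approximately 1:1.
A 1:1 ratio in a test cross indicates the unknown parent is heterozygous (Dd).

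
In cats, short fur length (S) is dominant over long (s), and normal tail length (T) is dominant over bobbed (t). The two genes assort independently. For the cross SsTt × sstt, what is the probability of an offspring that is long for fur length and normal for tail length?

Dihybrid cross SsTt × sstt — consider each gene separately:
fur length: Ss × ss → 2 Ss, 2 ss → 2 S_ : 2 ss (out of 4)
tail length: Tt × tt → 2 Tt, 2 tt → 2 T_ : 2 tt (out of 4)
Looking for: long (ss) and normal (T_)
P(long) = 2/4, P(normal) = 2/4
P(both) = 2/4 × 2/4 = 4/16 = 1/4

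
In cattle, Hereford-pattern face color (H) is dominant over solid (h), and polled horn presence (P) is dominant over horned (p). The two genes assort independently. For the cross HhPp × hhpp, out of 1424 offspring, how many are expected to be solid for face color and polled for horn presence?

Dihybrid cross HhPp × hhpp — consider each gene separately:
face color: Hh × hh → 2 Hh, 2 hh → 2 H_ : 2 hh (out of 4)
horn presence: Pp × pp → 2 Pp, 2 pp → 2 P_ : 2 pp (out of 4)
Looking for: solid (hh) and polled (P_)
P(solid) = 2/4, P(polled) = 2/4
P(both) = 2/4 × 2/4 = 4/16 = 1/4
Expected count = 1/4 × 1424 = 356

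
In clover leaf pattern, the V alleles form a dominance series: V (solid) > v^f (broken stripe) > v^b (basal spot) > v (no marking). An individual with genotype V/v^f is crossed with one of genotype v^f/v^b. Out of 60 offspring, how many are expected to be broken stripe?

Cross: V/v^f × v^f/v^b
Allele dominance: V > v^f > v^b > v
Offspring genotypes: 1 V/v^f, 1 V/v^b, 1 v^f/v^f, 1 v^f/v^b
Phenotype counts: 2 solid, 2 broken stripe
broken stripe: 2 out of 4 → fraction 1/2
Expected count = 1/2 × 60 = 30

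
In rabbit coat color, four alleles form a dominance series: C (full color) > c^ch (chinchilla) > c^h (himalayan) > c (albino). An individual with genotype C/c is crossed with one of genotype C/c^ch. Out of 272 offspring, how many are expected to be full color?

Cross: C/c × C/c^ch
Allele dominance: C > c^ch > c^h > c
Offspring genotypes: 1 C/C, 1 C/c^ch, 1 C/c, 1 c^ch/c
Phenotype counts: 3 full color, 1 chinchilla
full color: 3 out of 4 → fraction 3/4
Expected count = 3/4 × 272 = 204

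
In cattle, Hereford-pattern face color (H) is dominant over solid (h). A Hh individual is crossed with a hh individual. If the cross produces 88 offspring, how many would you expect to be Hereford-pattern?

Punnett square for Hh × hh:
Offspring genotypes: 2 Hh, 2 hh
Hereford-pattern: 2, solid: 2
Hereford-pattern: 2 out of 4 → fraction 1/2
Expected count = 1/2 × 88 = 44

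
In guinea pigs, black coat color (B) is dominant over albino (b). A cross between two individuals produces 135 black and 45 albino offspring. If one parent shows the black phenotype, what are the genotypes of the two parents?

Observed offspring: 135 black, 45 albino
The observed ratio simplifies to 3:1. Albino (bb) offspring appear, so each parent must contribute one b allele. The parent stated to show black carries B, so it is Bb. The other parent is then either Bb or bb: Bb × bb would give a 1:1 split, whereas Bb × Bb gives 3:1 — matching the data. So both parents are heterozygous (Bb × Bb).
Parent genotypes: Bb × Bb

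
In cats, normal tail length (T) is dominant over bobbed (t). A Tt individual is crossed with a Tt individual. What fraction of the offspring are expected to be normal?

Punnett square for Tt × Tt:
Offspring genotypes: 1 TT, 2 Tt, 1 tt
normal: 3, bobbed: 1
normal: 3 out of 4
Probability: 3/4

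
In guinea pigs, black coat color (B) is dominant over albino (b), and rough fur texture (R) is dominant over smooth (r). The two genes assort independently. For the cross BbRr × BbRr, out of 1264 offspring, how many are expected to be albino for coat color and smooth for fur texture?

Dihybrid cross BbRr × BbRr — consider each gene separately:
coat color: Bb × Bb → 1 BB, 2 Bb, 1 bb → 3 B_ : 1 bb (out of 4)
fur texture: Rr × Rr → 1 RR, 2 Rr, 1 rr → 3 R_ : 1 rr (out of 4)
Looking for: albino (bb) and smooth (rr)
P(albino) = 1/4, P(smooth) = 1/4
P(both) = 1/4 × 1/4 = 1/16
Expected count = 1/16 × 1264 = 79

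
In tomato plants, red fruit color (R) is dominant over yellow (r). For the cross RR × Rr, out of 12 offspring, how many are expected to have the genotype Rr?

Punnett square for RR × Rr:
Offspring genotypes: 2 RR, 2 Rr
Total offspring: 4
Count with target: 2
Probability: 2/4 = 1/2
Expected count = 1/2 × 12 = 6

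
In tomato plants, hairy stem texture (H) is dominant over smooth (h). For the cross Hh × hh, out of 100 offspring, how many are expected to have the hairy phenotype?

Punnett square for Hh × hh:
Offspring genotypes: 2 Hh, 2 hh
Total offspring: 4
Count with target: 2
Probability: 2/4 = 1/2
Expected count = 1/2 × 100 = 50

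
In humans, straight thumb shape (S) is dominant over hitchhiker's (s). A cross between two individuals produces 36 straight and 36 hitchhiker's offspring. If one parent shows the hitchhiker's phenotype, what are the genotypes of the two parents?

Observed offspring: 36 straight, 36 hitchhiker's
The observed ratio simplifies to 1:1. One parent shows hitchhiker's, so its genotype must be ss. A 1:1 offspring split requires the other parent to be heterozygous (Ss).
Parent genotypes: ss × Ss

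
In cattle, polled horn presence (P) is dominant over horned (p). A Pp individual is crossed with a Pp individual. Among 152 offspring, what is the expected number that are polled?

Punnett square for Pp × Pp:
Offspring genotypes: 1 PP, 2 Pp, 1 pp
polled: 3, horned: 1
polled: 3 out of 4 → fraction 3/4
Expected count = 3/4 × 152 = 114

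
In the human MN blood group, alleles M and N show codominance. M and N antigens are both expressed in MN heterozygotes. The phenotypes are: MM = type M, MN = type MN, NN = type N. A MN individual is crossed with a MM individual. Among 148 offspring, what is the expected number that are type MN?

Punnett square for MN × MM:
Offspring genotypes: 2 MM, 2 MN
Phenotype counts: 2 type M, 2 type MN
type MN: 2 out of 4 → fraction 1/2
Expected count = 1/2 × 148 = 74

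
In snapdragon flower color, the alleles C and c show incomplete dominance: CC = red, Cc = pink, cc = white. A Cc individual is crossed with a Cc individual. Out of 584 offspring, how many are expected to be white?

Punnett square for Cc × Cc:
Offspring genotypes: 1 CC, 2 Cc, 1 cc
Phenotype counts: 1 red, 2 pink, 1 white
white: 1 out of 4 → fraction 1/4
Expected count = 1/4 × 584 = 146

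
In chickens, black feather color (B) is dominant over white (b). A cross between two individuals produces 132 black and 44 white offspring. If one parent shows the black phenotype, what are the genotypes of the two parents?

Observed offspring: 132 black, 44 white
The observed ratio simplifies to 3:1. White (bb) offspring appear, so each parent must contribute one b allele. The parent stated to show black carries B, so it is Bb. The other parent is then either Bb or bb: Bb × bb would give a 1:1 split, whereas Bb × Bb gives 3:1 — matching the data. So both parents are heterozygous (Bb × Bb).
Parent genotypes: Bb × Bb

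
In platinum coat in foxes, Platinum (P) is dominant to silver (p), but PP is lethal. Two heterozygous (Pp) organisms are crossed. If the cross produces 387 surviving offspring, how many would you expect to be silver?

Cross: Pp × Pp
Punnett square offspring (before lethality): 1 PP, 2 Pp, 1 pp
The PP genotype is lethal (embryos die); surviving offspring: 2 Pp, 1 pp
silver: 1 out of 3 → fraction 1/3
Expected count = 1/3 × 387 = 129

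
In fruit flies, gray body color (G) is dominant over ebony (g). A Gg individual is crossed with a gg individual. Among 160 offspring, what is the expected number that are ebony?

Punnett square for Gg × gg:
Offspring genotypes: 2 Gg, 2 gg
gray: 2, ebony: 2
ebony: 2 out of 4 → fraction 1/2
Expected count = 1/2 × 160 = 80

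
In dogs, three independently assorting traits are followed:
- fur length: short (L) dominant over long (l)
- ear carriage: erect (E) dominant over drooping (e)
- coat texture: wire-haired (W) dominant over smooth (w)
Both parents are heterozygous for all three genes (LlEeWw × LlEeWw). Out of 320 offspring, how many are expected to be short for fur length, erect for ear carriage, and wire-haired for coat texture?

Trihybrid cross: LlEeWw × LlEeWw
Each trait segregates independently with a 3:1 phenotypic ratio, so each gene contributes 3/4 (dominant) or 1/4 (recessive).
Target: short (fur length), erect (ear carriage), wire-haired (coat texture)
Probability = product of independent per-trait probabilities
= 3/4 × 3/4 × 3/4 = 27/64
Expected count = 27/64 × 320 = 135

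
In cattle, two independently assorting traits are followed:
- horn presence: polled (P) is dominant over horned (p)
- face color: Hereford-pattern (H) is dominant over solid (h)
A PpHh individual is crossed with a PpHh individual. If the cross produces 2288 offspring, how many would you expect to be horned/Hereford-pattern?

Dihybrid cross PpHh × PpHh — consider each gene separately:
horn presence: Pp × Pp → 1 PP, 2 Pp, 1 pp → 3 P_ : 1 pp (out of 4)
face color: Hh × Hh → 1 HH, 2 Hh, 1 hh → 3 H_ : 1 hh (out of 4)
Combine (counts out of 4 × 4 = 16): polled/Hereford-pattern (P_H_) = 3×3 = 9; polled/solid (P_hh) = 3×1 = 3; horned/Hereford-pattern (ppH_) = 1×3 = 3; horned/solid (pphh) = 1×1 = 1
Phenotype counts (out of 16): 9 polled/Hereford-pattern, 3 polled/solid, 3 horned/Hereford-pattern, 1 horned/solid
horned/Hereford-pattern: 3 out of 16 → fraction 3/16
Expected count = 3/16 × 2288 = 429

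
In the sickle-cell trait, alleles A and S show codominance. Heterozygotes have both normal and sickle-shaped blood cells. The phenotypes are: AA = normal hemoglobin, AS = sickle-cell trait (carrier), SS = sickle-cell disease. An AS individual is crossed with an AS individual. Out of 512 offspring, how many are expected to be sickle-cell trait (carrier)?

Punnett square for AS × AS:
Offspring genotypes: 1 AA, 2 AS, 1 SS
Phenotype counts: 1 normal hemoglobin, 2 sickle-cell trait (carrier), 1 sickle-cell disease
sickle-cell trait (carrier): 2 out of 4 → fraction 1/2
Expected count = 1/2 × 512 = 256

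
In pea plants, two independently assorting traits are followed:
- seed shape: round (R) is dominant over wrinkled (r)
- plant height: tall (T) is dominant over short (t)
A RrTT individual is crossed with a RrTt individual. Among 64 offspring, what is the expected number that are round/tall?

Dihybrid cross RrTT × RrTt — consider each gene separately:
seed shape: Rr × Rr → 1 RR, 2 Rr, 1 rr → 3 R_ : 1 rr (out of 4)
plant height: TT × Tt → 2 TT, 2 Tt → 4 T_ (out of 4)
Combine (counts out of 4 × 4 = 16): round/tall (R_T_) = 3×4 = 12; wrinkled/tall (rrT_) = 1×4 = 4
Phenotype counts (out of 16): 12 round/tall, 4 wrinkled/tall
round/tall: 12 out of 16 → fraction 3/4
Expected count = 3/4 × 64 = 48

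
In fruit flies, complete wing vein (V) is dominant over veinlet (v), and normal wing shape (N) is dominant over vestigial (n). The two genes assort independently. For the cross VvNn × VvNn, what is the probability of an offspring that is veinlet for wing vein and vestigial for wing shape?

Dihybrid cross VvNn × VvNn — consider each gene separately:
wing vein: Vv × Vv → 1 VV, 2 Vv, 1 vv → 3 V_ : 1 vv (out of 4)
wing shape: Nn × Nn → 1 NN, 2 Nn, 1 nn → 3 N_ : 1 nn (out of 4)
Looking for: veinlet (vv) and vestigial (nn)
P(veinlet) = 1/4, P(vestigial) = 1/4
P(both) = 1/4 × 1/4 = 1/16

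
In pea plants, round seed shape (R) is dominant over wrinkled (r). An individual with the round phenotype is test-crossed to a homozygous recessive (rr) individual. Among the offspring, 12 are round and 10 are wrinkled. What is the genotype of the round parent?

Test cross: ? × rr
Offspring: 12 round, 10 wrinkled — approximately 1:1.
A 1:1 ratio in a test cross indicates the unknown parent is heterozygous (Rr).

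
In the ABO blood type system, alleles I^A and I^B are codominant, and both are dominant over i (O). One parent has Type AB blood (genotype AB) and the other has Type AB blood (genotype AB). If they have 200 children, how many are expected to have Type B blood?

Cross: AB × AB
Possible offspring genotypes: 1 AA, 2 AB, 1 BB
Blood type counts: 1 Type A, 2 Type AB, 1 Type B
Probability of Type B: 1/4
Expected count = 1/4 × 200 = 50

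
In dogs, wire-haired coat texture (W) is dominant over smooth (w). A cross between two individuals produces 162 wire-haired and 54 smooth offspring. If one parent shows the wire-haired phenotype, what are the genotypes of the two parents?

Observed offspring: 162 wire-haired, 54 smooth
The observed ratio simplifies to 3:1. Smooth (ww) offspring appear, so each parent must contribute one w allele. The parent stated to show wire-haired carries W, so it is Ww. The other parent is then either Ww or ww: Ww × ww would give a 1:1 split, whereas Ww × Ww gives 3:1 — matching the data. So both parents are heterozygous (Ww × Ww).
Parent genotypes: Ww × Ww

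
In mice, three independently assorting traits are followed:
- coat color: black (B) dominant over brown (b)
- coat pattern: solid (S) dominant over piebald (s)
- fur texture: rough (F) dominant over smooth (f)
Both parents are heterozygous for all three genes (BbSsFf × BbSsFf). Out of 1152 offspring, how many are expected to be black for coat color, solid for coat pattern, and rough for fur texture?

Trihybrid cross: BbSsFf × BbSsFf
Each trait segregates independently with a 3:1 phenotypic ratio, so each gene contributes 3/4 (dominant) or 1/4 (recessive).
Target: black (coat color), solid (coat pattern), rough (fur texture)
Probability = product of independent per-trait probabilities
= 3/4 × 3/4 × 3/4 = 27/64
Expected count = 27/64 × 1152 = 486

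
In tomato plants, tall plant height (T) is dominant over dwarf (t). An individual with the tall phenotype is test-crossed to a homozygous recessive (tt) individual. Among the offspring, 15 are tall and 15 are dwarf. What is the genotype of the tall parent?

Test cross: ? × tt
Offspring: 15 tall, 15 dwarf — approximately 1:1.
A 1:1 ratio in a test cross indicates the unknown parent is heterozygous (Tt).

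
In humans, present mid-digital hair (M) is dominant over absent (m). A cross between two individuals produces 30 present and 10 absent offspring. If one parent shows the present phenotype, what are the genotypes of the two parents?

Observed offspring: 30 present, 10 absent
The observed ratio simplifies to 3:1. Absent (mm) offspring appear, so each parent must contribute one m allele. The parent stated to show present carries M, so it is Mm. The other parent is then either Mm or mm: Mm × mm would give a 1:1 split, whereas Mm × Mm gives 3:1 — matching the data. So both parents are heterozygous (Mm × Mm).
Parent genotypes: Mm × Mm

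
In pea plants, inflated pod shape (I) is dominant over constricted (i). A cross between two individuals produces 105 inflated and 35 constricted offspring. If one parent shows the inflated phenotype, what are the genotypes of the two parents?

Observed offspring: 105 inflated, 35 constricted
The observed ratio simplifies to 3:1. Constricted (ii) offspring appear, so each parent must contribute one i allele. The parent stated to show inflated carries I, so it is Ii. The other parent is then either Ii or ii: Ii × ii would give a 1:1 split, whereas Ii × Ii gives 3:1 — matching the data. So both parents are heterozygous (Ii × Ii).
Parent genotypes: Ii × Ii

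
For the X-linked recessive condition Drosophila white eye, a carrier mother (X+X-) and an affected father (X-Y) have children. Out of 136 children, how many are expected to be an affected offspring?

Cross: X+X- × X-Y
Offspring: 1 X+X-, 1 X+Y, 1 X-X-, 1 X-Y
Probability of an affected offspring: 2/4 = 1/2
Expected count = 1/2 × 136 = 68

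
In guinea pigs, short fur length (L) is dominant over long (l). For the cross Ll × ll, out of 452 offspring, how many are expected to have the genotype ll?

Punnett square for Ll × ll:
Offspring genotypes: 2 Ll, 2 ll
Total offspring: 4
Count with target: 2
Probability: 2/4 = 1/2
Expected count = 1/2 × 452 = 226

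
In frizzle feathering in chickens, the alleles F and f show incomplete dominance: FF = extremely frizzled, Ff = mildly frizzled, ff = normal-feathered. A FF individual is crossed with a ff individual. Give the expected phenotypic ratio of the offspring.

Punnett square for FF × ff:
Offspring genotypes: 4 Ff
Phenotype counts: 4 mildly frizzled
Ratio: all mildly frizzled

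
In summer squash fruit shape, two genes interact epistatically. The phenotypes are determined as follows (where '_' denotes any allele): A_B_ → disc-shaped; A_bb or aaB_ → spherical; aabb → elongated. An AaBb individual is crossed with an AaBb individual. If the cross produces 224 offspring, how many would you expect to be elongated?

Cross: AaBb × AaBb — consider each gene separately:
A gene: Aa × Aa → 1 AA, 2 Aa, 1 aa → 3 A_ : 1 aa (out of 4)
B gene: Bb × Bb → 1 BB, 2 Bb, 1 bb → 3 B_ : 1 bb (out of 4)
Genotype classes (out of 4 × 4 = 16): A_B_ = 3×3 = 9; A_bb = 3×1 = 3; aaB_ = 1×3 = 3; aabb = 1×1 = 1
Apply the phenotype rules: A_B_ (9) → disc-shaped; A_bb (3) + aaB_ (3) → spherical; aabb (1) → elongated
Phenotype counts (out of 16): 9 disc-shaped, 6 spherical, 1 elongated
elongated: 1 out of 16 → fraction 1/16
Expected count = 1/16 × 224 = 14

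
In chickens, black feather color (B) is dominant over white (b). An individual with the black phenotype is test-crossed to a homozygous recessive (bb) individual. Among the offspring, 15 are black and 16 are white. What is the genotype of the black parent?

Test cross: ? × bb
Offspring: 15 black, 16 white — approximately 1:1.
A 1:1 ratio in a test cross indicates the unknown parent is heterozygous (Bb).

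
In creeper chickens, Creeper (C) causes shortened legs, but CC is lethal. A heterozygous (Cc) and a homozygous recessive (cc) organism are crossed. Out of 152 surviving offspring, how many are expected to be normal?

Cross: Cc × cc
Punnett square offspring (before lethality): 2 Cc, 2 cc
No CC offspring are produced in this cross.
normal: 2 out of 4 → fraction 1/2
Expected count = 1/2 × 152 = 76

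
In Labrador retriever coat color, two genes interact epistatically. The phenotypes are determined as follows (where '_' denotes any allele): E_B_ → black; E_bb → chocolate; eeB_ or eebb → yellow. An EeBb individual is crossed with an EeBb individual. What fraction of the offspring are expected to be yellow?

Cross: EeBb × EeBb — consider each gene separately:
E gene: Ee × Ee → 1 EE, 2 Ee, 1 ee → 3 E_ : 1 ee (out of 4)
B gene: Bb × Bb → 1 BB, 2 Bb, 1 bb → 3 B_ : 1 bb (out of 4)
Genotype classes (out of 4 × 4 = 16): E_B_ = 3×3 = 9; E_bb = 3×1 = 3; eeB_ = 1×3 = 3; eebb = 1×1 = 1
Apply the phenotype rules: E_B_ (9) → black; E_bb (3) → chocolate; eeB_ (3) + eebb (1) → yellow
Phenotype counts (out of 16): 9 black, 3 chocolate, 4 yellow
yellow: 4 out of 16
Probability: 4/16 = 1/4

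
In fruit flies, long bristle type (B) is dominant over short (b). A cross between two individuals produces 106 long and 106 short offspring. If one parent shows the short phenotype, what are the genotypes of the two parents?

Observed offspring: 106 long, 106 short
The observed ratio simplifies to 1:1. One parent shows short, so its genotype must be bb. A 1:1 offspring split requires the other parent to be heterozygous (Bb).
Parent genotypes: bb × Bb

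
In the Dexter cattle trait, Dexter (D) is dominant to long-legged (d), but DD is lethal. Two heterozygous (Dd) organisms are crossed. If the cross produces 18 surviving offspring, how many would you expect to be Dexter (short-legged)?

Cross: Dd × Dd
Punnett square offspring (before lethality): 1 DD, 2 Dd, 1 dd
The DD genotype is lethal (embryos die); surviving offspring: 2 Dd, 1 dd
Dexter (short-legged): 2 out of 3 → fraction 2/3
Expected count = 2/3 × 18 = 12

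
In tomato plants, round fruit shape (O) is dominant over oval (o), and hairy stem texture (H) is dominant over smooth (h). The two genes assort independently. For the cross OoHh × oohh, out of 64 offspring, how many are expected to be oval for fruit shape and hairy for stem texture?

Dihybrid cross OoHh × oohh — consider each gene separately:
fruit shape: Oo × oo → 2 Oo, 2 oo → 2 O_ : 2 oo (out of 4)
stem texture: Hh × hh → 2 Hh, 2 hh → 2 H_ : 2 hh (out of 4)
Looking for: oval (oo) and hairy (H_)
P(oval) = 2/4, P(hairy) = 2/4
P(both) = 2/4 × 2/4 = 4/16 = 1/4
Expected count = 1/4 × 64 = 16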